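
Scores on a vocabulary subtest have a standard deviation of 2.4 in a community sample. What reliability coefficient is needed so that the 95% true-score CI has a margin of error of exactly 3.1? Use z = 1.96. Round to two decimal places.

SEM needed = half-width / z = 3.1/1.96 ≃ 1.58163
r = 1 − (SEM / SD)² = 1 − (1.58163 / 2.4)² ≃ 1 − 0.43430 ≃ 0.56570

0.57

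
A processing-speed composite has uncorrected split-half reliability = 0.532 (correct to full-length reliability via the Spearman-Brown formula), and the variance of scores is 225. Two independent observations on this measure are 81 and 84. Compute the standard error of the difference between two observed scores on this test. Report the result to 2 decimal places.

11.72

SD = √225 ≈ 15.00000
r_full = 2·0.532 / (1 + 0.532) ≈ 0.69452
SEM = 15.00000 × √(1 − 0.69452) = 15.00000 × √0.30548 ≈ 15.00000 × 0.55271 ≈ 8.29058
Standard error of the difference = 8.29058·√2 ≈ 11.72465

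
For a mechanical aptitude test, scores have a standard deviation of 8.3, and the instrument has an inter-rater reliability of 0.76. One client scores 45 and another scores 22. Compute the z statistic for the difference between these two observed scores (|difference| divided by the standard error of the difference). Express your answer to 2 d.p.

4.00

SEM = 8.3000 * √(1 − 0.7600) = 8.3000 * √0.2400 ≈ 8.3000 * 0.4899 ≈ 4.0662
SE_diff = √2 * SEM ≈ 5.7504
z = 23 / 5.7504 ≈ 3.9997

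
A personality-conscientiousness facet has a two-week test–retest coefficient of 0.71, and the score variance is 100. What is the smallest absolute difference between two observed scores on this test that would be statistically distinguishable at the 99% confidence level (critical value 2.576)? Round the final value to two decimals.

σ = 100^(1/2) = 10.0000
SEM = 10.0000×√(1 − 0.7100) ≈ 5.3852
SE_diff = SEM × √2 ≈ 5.3852 × 1.4142 ≈ 7.6158
Minimum reliable difference = 2.576 × SE_diff ≈ 2.576 × 7.6158 ≈ 19.6182

19.62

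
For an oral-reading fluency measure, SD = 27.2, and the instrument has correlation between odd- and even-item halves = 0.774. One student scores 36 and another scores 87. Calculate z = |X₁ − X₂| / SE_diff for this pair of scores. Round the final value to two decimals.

3.71

r_full = 2·0.774 / (1 + 0.774) ≈ 0.8726
The standard error of measurement is 27.2000·√(1 − 0.8726) ≈ 27.2000·0.3569 ≈ 9.7084.
SE_diff = √2 · SEM ≈ 13.7297
z = |36 − 87| / 13.7297 = 51 / 13.7297 ≈ 3.7146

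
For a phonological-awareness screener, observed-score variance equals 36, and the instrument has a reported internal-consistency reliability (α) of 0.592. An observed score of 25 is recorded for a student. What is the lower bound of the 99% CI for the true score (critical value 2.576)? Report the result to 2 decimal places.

σ = 36^(1/2) = 6.0000
SEM = 6.0000 × √(1 − 0.5920) = 6.0000 × √0.4080 ≈ 6.0000 × 0.6387 ≈ 3.8325
2.576 × SEM ≈ 9.8725
Lower limit = 25 − 9.8725 ≈ 15.1275

15.13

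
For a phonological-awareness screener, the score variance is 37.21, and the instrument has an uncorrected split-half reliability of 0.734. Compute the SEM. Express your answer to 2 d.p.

σ = 37.21^(1/2) = 6.100
r_full = 2·0.734 / (1 + 0.734) ≈ 0.847
The standard error of measurement is 6.100×√(1 − 0.847) ≈ 6.100×0.392 ≈ 2.389.

2.39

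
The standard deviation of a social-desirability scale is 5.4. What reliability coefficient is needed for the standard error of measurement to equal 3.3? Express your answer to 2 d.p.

0.63

r = 1 − (SEM / SD)² = 1 − (3.3000 / 5.4)² ≃ 1 − 0.3735 ≃ 0.6265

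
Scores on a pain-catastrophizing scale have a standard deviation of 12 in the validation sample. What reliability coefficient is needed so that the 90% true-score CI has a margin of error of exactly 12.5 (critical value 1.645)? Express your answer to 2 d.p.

0.60

Required SEM = 12.5 / 1.645 ≈ 7.599
Required reliability = 1 − (SEM/SD)² = 1 − 0.401 ≈ 0.599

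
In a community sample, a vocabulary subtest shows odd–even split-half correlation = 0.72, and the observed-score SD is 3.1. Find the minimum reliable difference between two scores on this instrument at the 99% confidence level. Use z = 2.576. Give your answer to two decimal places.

Spearman-Brown: r = 2(0.72) / (1 + 0.72) = 1.44000 / 1.72000 ≈ 0.83721
The standard error of measurement is 3.10000×√(1 − 0.83721) ≈ 3.10000×0.40347 ≈ 1.25077.
Standard error of the difference = 1.25077·√2 ≈ 1.76885
Minimum reliable difference = 2.576 × SE_diff ≈ 2.576 × 1.76885 ≈ 4.55656

4.56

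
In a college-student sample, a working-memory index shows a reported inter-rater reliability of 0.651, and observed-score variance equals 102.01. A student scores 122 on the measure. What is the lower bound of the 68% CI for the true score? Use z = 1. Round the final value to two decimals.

116.03

SD = √102.01 ≈ 10.100
SEM = 10.100*√(1 − 0.651) ≈ 5.967
Half-width = 1*5.967 ≈ 5.967
Lower bound: 122 − 5.967 = 116.033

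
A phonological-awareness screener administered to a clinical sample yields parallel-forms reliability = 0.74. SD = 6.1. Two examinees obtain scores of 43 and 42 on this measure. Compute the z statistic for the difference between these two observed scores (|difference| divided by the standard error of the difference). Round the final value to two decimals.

0.23

The standard error of measurement is 6.100×√(1 − 0.740) ≈ 6.100×0.510 ≈ 3.110.
SE_diff = SEM × √2 ≈ 3.110 × 1.414 ≈ 4.399
z = 1 / 4.399 ≈ 0.227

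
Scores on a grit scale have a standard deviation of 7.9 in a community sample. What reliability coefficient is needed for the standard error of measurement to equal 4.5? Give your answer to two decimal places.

Required reliability = 1 − (SEM/SD)² = 1 − 0.324 ≈ 0.676

0.68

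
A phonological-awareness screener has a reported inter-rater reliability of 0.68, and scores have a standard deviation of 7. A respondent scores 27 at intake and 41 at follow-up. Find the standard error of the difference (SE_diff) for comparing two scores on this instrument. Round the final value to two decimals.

The standard error of measurement is 7.000·√(1 − 0.680) ≈ 7.000·0.566 ≈ 3.960.
SE_diff = SEM · √2 ≈ 3.960 · 1.414 ≈ 5.600

5.60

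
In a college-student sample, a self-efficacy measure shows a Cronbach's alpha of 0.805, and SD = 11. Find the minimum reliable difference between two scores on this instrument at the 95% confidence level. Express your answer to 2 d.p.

13.46

The standard error of measurement is 11.00000·√(1 − 0.80500) ≈ 11.00000·0.44159 ≈ 4.85747.
SE_diff = √2 · SEM ≈ 6.86950
Minimum reliable difference = 1.96 · SE_diff ≈ 1.96 · 6.86950 ≈ 13.46422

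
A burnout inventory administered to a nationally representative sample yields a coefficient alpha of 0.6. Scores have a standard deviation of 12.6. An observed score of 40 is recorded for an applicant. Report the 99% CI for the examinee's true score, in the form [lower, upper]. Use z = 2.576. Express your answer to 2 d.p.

[19.47, 60.53]

SEM = 12.6000 × √(1 − 0.6000) = 12.6000 × √0.4000 ≈ 12.6000 × 0.6325 ≈ 7.9689
2.576 × SEM ≈ 20.5280
99% CI: 40 ± 20.5280 = [19.4720, 60.5280]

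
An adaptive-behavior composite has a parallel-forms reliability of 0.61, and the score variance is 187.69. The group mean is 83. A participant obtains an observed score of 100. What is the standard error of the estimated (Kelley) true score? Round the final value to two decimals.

SD = √187.69 = 13.700
SE_est = SD * √(r(1 − r)) = 13.700 * √0.238 ≃ 13.700 * 0.488 ≃ 6.682

6.68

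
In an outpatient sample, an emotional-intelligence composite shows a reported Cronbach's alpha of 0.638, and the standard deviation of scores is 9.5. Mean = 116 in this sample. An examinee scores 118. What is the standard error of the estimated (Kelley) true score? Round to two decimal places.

4.57

SE_est = 9.500·√(0.638·0.362) ≈ 4.565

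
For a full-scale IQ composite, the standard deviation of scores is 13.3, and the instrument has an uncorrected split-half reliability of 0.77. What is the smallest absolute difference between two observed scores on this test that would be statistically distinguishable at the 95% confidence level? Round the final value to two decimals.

13.29

Full-length reliability (Spearman-Brown) = 2(0.77)/(1+0.77) ≃ 0.87006
SEM = 13.30000 * √(1 − 0.87006) = 13.30000 * √0.12994 ≃ 13.30000 * 0.36048 ≃ 4.79434
Standard error of the difference = 4.79434·√2 ≃ 6.78022
Smallest detectable difference = 1.96*6.78022 ≃ 13.28924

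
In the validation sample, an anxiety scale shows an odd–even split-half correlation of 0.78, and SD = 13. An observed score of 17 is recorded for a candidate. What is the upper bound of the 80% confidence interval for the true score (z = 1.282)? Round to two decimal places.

Full-length reliability (Spearman-Brown) = 2(0.78)/(1+0.78) ≃ 0.8764
The standard error of measurement is 13.0000·√(1 − 0.8764) ≃ 13.0000·0.3516 ≃ 4.5703.
1.282 · SEM ≃ 5.8591
Upper limit = 17 + 5.8591 ≃ 22.8591

22.86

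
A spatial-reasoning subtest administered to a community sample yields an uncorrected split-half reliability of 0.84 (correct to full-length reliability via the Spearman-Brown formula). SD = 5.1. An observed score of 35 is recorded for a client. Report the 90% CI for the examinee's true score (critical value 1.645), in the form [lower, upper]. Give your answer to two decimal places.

r_full = 2·0.84 / (1 + 0.84) ≈ 0.913
SEM = 5.100 * √(1 − 0.913) = 5.100 * √0.087 ≈ 5.100 * 0.295 ≈ 1.504
1.645 * SEM ≈ 2.474
90% CI: 35 ± 2.474 = [32.526, 37.474]

[32.53, 37.47]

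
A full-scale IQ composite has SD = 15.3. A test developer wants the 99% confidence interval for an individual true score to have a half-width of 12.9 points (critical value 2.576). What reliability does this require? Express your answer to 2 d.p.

Required SEM = 12.9 / 2.576 ≈ 5.0078
r = 1 − (SEM / SD)² = 1 − (5.0078 / 15.3)² ≈ 1 − 0.1071 ≈ 0.8929

0.89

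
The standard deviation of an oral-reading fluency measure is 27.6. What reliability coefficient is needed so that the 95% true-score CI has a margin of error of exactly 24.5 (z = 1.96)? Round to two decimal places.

SEM needed = half-width / z = 24.5/1.96 ≈ 12.5000
r = 1 − (12.5000/27.6)² ≈ 1 − 0.2051 ≈ 0.7949

0.79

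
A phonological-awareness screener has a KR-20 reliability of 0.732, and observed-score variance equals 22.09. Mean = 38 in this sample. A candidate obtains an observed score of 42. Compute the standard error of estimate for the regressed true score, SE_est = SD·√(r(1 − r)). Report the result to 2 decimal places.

2.08

σ = 22.09^(1/2) = 4.7000
SE_est = SD × √(r(1 − r)) = 4.7000 × √0.1962 ≈ 4.7000 × 0.4429 ≈ 2.0817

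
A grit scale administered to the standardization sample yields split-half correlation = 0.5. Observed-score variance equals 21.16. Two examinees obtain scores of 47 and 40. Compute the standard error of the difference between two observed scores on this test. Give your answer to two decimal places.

SD = √21.16 ≈ 4.6000
r_full = 2·0.5 / (1 + 0.5) ≈ 0.6667
SEM = 4.6000 · √(1 − 0.6667) = 4.6000 · √0.3333 ≈ 4.6000 · 0.5774 ≈ 2.6558
Standard error of the difference = 2.6558·√2 ≈ 3.7559

3.76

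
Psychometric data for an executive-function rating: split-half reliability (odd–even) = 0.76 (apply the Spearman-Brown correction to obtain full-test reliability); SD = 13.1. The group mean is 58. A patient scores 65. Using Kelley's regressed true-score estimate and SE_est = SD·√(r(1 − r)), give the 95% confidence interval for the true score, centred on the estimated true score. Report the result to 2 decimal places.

r_full = 2·0.76 / (1 + 0.76) ≈ 0.8636
T̂ = 0.8636(65) + 0.1364(58) ≈ 64.0455
SE_est = SD * √(r(1 − r)) = 13.1000 * √0.1178 ≈ 13.1000 * 0.3432 ≈ 4.4956
CI = 64.0455 ± 1.96 * 4.4956 → [55.2341, 72.8568]

[55.23, 72.86]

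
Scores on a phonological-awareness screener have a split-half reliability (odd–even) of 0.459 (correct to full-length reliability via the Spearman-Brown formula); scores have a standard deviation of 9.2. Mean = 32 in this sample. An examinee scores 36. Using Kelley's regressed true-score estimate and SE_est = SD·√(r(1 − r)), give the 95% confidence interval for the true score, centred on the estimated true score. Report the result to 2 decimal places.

[25.81, 43.23]

Full-length reliability (Spearman-Brown) = 2(0.459)/(1+0.459) ≃ 0.6292
T̂ = 0.6292(36) + 0.3708(32) ≃ 34.5168
SE_est = SD * √(r(1 − r)) = 9.2000 * √0.2333 ≃ 9.2000 * 0.4830 ≃ 4.4438
95% CI: 34.5168 ± 8.7098 ≃ (25.8070, 43.2266)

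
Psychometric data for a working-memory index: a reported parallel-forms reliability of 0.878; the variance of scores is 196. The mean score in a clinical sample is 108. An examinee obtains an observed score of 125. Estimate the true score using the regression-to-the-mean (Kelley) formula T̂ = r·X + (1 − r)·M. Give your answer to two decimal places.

T̂ = r·X + (1 − r)·M = 0.8780·125 + 0.1220·108 = 109.7500 + 13.1760 ≈ 122.9260

122.93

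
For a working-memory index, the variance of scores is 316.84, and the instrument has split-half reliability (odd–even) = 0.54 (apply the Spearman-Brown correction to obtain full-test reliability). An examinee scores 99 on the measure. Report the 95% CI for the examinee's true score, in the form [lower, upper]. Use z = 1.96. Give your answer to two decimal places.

[79.93, 118.07]

SD = √316.84 = 17.8000
r_full = 2·0.54 / (1 + 0.54) ≃ 0.7013
SEM = 17.8000*√(1 − 0.7013) ≃ 9.7283
Half-width = 1.96*9.7283 ≃ 19.0675
95% CI: 99 ± 19.0675 = [79.9325, 118.0675]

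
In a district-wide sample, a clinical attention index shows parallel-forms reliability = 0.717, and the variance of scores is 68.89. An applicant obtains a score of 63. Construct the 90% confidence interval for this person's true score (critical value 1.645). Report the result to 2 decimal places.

[55.74, 70.26]

SD = √68.89 = 8.30000
SEM = 8.30000×√(1 − 0.71700) ≈ 4.41541
Half-width = 1.645×4.41541 ≈ 7.26335
Interval: (55.73665, 70.26335)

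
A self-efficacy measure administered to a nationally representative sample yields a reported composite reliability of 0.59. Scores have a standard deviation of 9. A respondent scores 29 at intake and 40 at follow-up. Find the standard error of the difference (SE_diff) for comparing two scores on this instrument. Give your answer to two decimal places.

SEM = 9.000 × √(1 − 0.590) = 9.000 × √0.410 ≃ 9.000 × 0.640 ≃ 5.763
Standard error of the difference = 5.763·√2 ≃ 8.150

8.15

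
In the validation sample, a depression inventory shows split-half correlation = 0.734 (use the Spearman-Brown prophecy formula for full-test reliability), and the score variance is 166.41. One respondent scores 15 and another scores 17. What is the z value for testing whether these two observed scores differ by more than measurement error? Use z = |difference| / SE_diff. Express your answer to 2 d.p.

SD = √166.41 ≃ 12.9000
Spearman-Brown: r = 2(0.734) / (1 + 0.734) = 1.4680 / 1.7340 ≃ 0.8466
SEM = 12.9000 · √(1 − 0.8466) = 12.9000 · √0.1534 ≃ 12.9000 · 0.3917 ≃ 5.0525
SE_diff = SEM · √2 ≃ 5.0525 · 1.4142 ≃ 7.1453
z = 2 / 7.1453 ≃ 0.2799

0.28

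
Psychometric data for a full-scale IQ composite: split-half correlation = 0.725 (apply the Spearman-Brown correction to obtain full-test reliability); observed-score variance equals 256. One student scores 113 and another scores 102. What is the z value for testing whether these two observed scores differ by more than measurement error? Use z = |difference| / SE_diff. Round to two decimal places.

1.22

σ = 256^(1/2) = 16.000
Full-length reliability (Spearman-Brown) = 2(0.725)/(1+0.725) ≈ 0.841
The standard error of measurement is 16.000*√(1 − 0.841) ≈ 16.000*0.399 ≈ 6.388.
SE_diff = SEM * √2 ≈ 6.388 * 1.414 ≈ 9.035
z = 11 / 9.035 ≈ 1.218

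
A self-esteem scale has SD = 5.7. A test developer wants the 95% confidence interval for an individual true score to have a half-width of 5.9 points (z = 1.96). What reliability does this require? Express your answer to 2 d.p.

0.72

Required SEM = 5.9 / 1.96 ≃ 3.0102
r = 1 − (SEM / SD)² = 1 − (3.0102 / 5.7)² ≃ 1 − 0.2789 ≃ 0.7211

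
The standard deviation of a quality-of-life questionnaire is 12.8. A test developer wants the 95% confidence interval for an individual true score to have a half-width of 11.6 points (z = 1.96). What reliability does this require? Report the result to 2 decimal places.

Required SEM = 11.6 / 1.96 ≈ 5.9184
r = 1 − (5.9184/12.8)² ≈ 1 − 0.2138 ≈ 0.7862

0.79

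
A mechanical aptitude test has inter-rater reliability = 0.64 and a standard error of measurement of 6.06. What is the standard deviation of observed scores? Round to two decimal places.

10.10

SD = 6.06 / √(1 − 0.64) ≈ 10.10000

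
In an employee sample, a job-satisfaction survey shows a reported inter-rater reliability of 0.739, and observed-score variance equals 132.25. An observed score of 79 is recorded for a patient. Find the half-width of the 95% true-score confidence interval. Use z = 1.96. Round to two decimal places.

SD = √132.25 = 11.5000
SEM = 11.5000*√(1 − 0.7390) ≈ 5.8751
Margin = 1.96 * 5.8751 ≈ 11.5153

11.52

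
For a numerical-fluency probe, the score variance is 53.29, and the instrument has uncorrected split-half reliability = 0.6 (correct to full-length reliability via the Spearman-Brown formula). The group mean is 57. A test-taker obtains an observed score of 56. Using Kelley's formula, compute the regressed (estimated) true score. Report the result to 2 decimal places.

Spearman-Brown: r = 2(0.6) / (1 + 0.6) = 1.20000 / 1.60000 ≈ 0.75000
T̂ = 0.75000(56) + 0.25000(57) ≈ 56.25000

56.25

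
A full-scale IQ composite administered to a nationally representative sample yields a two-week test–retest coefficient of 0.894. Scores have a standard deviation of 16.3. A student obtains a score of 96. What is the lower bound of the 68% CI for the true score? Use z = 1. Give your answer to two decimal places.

90.69

SEM = 16.3000 × √(1 − 0.8940) = 16.3000 × √0.1060 ≈ 16.3000 × 0.3256 ≈ 5.3069
Margin = 1 × 5.3069 ≈ 5.3069
Lower bound: 96 − 5.3069 = 90.6931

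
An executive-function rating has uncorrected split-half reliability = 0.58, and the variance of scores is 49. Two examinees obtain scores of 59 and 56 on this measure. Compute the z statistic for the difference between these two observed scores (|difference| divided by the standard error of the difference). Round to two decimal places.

0.59

SD = √49 = 7.000
Full-length reliability (Spearman-Brown) = 2(0.58)/(1+0.58) ≈ 0.734
The standard error of measurement is 7.000*√(1 − 0.734) ≈ 7.000*0.516 ≈ 3.609.
SE_diff = SEM * √2 ≈ 3.609 * 1.414 ≈ 5.104
z = |59 − 56| / 5.104 = 3 / 5.104 ≈ 0.588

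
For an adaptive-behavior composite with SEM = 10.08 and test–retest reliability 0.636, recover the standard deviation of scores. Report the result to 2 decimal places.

16.71

SD = 10.08 / √(1 − 0.636) ≈ 16.707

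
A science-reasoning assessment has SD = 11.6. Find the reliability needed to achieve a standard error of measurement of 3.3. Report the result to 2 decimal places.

0.92

r = 1 − (SEM / SD)² = 1 − (3.300 / 11.6)² ≈ 1 − 0.081 ≈ 0.919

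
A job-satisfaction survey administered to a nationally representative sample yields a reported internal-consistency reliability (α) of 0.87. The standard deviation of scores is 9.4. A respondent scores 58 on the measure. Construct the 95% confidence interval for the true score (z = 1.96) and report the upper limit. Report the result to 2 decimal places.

SEM = 9.400*√(1 − 0.870) ≈ 3.389
Margin = 1.96 * 3.389 ≈ 6.643
Upper limit = 58 + 6.643 ≈ 64.643

64.64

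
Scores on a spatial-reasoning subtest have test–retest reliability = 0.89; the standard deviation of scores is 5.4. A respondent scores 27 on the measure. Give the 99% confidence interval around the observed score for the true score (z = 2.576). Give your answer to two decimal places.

[22.39, 31.61]

SEM = 5.400 · √(1 − 0.890) = 5.400 · √0.110 ≈ 5.400 · 0.332 ≈ 1.791
Margin = 2.576 · 1.791 ≈ 4.614
Interval: (22.386, 31.614)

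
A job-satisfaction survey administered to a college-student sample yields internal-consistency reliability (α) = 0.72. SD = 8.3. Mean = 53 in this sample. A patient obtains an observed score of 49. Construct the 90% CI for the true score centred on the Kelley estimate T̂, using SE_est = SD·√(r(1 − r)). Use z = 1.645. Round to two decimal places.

T̂ = 0.720(49) + 0.280(53) ≈ 50.120
SE_est = SD · √(r(1 − r)) = 8.300 · √0.202 ≈ 8.300 · 0.449 ≈ 3.727
90% CI: 50.120 ± 6.130 ≈ (43.990, 56.250)

[43.99, 56.25]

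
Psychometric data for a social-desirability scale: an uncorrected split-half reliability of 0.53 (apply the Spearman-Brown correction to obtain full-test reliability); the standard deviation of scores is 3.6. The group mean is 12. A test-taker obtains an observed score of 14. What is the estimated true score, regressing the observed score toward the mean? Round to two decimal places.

13.39

Full-length reliability (Spearman-Brown) = 2(0.53)/(1+0.53) ≃ 0.6928
Estimated true score = 0.6928·14 + (1 − 0.6928)·12 ≃ 13.3856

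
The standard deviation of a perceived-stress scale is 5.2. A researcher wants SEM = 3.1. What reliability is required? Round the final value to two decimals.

0.64

r = 1 − (3.1000/5.2)² ≈ 1 − 0.3554 ≈ 0.6446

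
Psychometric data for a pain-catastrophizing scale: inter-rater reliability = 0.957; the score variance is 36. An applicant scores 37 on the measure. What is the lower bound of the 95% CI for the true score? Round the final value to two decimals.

SD = √36 = 6.0000
SEM = 6.0000 * √(1 − 0.9570) = 6.0000 * √0.0430 ≃ 6.0000 * 0.2074 ≃ 1.2442
Half-width = 1.96*1.2442 ≃ 2.4386
Lower limit = 37 − 2.4386 ≃ 34.5614

34.56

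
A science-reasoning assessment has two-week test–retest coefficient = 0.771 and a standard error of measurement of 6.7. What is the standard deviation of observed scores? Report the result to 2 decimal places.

14.00

SD = 6.7 / √(1 − 0.771) ≈ 14.00094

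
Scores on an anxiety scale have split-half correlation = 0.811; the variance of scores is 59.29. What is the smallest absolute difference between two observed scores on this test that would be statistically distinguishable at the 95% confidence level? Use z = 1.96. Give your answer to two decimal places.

SD = √59.29 = 7.70000
Spearman-Brown: r = 2(0.811) / (1 + 0.811) = 1.62200 / 1.81100 ≈ 0.89564
SEM = 7.70000·√(1 − 0.89564) ≈ 2.48750
SE_diff = SEM · √2 ≈ 2.48750 · 1.41421 ≈ 3.51785
Smallest detectable difference = 1.96·3.51785 ≈ 6.89499

6.89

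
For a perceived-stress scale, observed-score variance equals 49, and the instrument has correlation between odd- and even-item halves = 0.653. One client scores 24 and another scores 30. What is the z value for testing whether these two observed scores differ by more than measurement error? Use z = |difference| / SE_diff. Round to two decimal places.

1.32

σ = 49^(1/2) = 7.00000
Spearman-Brown: r = 2(0.653) / (1 + 0.653) = 1.30600 / 1.65300 ≃ 0.79008
SEM = 7.00000*√(1 − 0.79008) ≃ 3.20720
Standard error of the difference = 3.20720·√2 ≃ 4.53567
z = |24 − 30| / 4.53567 = 6 / 4.53567 ≃ 1.32285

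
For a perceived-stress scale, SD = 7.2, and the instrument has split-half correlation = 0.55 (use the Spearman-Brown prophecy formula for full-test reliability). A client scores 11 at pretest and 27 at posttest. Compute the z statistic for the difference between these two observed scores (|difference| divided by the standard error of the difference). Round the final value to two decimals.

Full-length reliability (Spearman-Brown) = 2(0.55)/(1+0.55) ≈ 0.7097
The standard error of measurement is 7.2000·√(1 − 0.7097) ≈ 7.2000·0.5388 ≈ 3.8795.
Standard error of the difference = 3.8795·√2 ≈ 5.4864
z = |11 − 27| / 5.4864 = 16 / 5.4864 ≈ 2.9163

2.92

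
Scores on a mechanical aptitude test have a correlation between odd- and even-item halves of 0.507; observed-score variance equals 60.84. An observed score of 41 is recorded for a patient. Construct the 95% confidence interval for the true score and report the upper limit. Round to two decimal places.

49.74

SD = √60.84 ≈ 7.80000
r_full = 2·0.507 / (1 + 0.507) ≈ 0.67286
SEM = 7.80000 · √(1 − 0.67286) = 7.80000 · √0.32714 ≈ 7.80000 · 0.57196 ≈ 4.46130
1.96 · SEM ≈ 8.74415
Upper bound: 41 + 8.74415 = 49.74415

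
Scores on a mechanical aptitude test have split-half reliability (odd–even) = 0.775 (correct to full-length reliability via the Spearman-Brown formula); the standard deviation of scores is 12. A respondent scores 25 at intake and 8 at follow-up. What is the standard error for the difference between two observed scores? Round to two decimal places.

r_full = 2·0.775 / (1 + 0.775) ≈ 0.8732
The standard error of measurement is 12.0000×√(1 − 0.8732) ≈ 12.0000×0.3560 ≈ 4.2724.
SE_diff = √2 × SEM ≈ 6.0421

6.04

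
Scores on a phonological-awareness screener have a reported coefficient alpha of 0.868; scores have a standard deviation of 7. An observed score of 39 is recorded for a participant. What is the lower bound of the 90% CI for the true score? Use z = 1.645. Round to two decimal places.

SEM = 7.0000 * √(1 − 0.8680) = 7.0000 * √0.1320 ≈ 7.0000 * 0.3633 ≈ 2.5432
Margin = 1.645 * 2.5432 ≈ 4.1836
Lower limit = 39 − 4.1836 ≈ 34.8164

34.82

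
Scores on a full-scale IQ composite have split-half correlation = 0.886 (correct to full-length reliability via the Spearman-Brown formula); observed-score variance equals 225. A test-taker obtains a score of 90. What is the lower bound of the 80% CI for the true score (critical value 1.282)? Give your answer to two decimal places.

85.27

σ = 225^(1/2) = 15.0000
Spearman-Brown: r = 2(0.886) / (1 + 0.886) = 1.7720 / 1.8860 ≈ 0.9396
The standard error of measurement is 15.0000*√(1 − 0.9396) ≈ 15.0000*0.2459 ≈ 3.6878.
1.282 * SEM ≈ 4.7278
Lower limit = 90 − 4.7278 ≈ 85.2722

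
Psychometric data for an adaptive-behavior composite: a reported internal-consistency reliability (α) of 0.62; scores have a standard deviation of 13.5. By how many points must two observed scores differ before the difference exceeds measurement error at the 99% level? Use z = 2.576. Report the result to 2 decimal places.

30.32

The standard error of measurement is 13.500*√(1 − 0.620) ≈ 13.500*0.616 ≈ 8.322.
Standard error of the difference = 8.322·√2 ≈ 11.769
Minimum reliable difference = 2.576 * SE_diff ≈ 2.576 * 11.769 ≈ 30.317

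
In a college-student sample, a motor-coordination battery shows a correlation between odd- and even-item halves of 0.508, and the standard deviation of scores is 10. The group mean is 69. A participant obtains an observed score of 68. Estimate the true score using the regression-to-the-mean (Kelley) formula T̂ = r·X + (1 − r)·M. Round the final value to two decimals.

68.33

Spearman-Brown: r = 2(0.508) / (1 + 0.508) = 1.0160 / 1.5080 ≈ 0.6737
T̂ = r·X + (1 − r)·M = 0.6737×68 + 0.3263×69 ≈ 45.8143 + 22.5119 ≈ 68.3263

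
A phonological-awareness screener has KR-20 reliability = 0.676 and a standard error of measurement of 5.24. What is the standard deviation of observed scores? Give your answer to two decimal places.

SD = SEM / √(1 − r) = 5.24 / √0.3240 ≃ 5.24 / 0.5692 ≃ 9.2057

9.21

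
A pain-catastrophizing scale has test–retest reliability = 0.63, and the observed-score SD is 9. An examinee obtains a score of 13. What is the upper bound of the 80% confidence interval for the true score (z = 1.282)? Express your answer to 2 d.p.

20.02

The standard error of measurement is 9.000×√(1 − 0.630) ≈ 9.000×0.608 ≈ 5.474.
Half-width = 1.282×5.474 ≈ 7.018
Upper bound: 13 + 7.018 = 20.018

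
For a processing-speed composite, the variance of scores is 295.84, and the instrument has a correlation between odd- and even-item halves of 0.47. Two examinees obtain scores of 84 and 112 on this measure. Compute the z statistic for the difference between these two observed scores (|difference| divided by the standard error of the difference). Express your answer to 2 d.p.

SD = √295.84 = 17.200
Spearman-Brown: r = 2(0.47) / (1 + 0.47) = 0.940 / 1.470 ≈ 0.639
SEM = 17.200*√(1 − 0.639) ≈ 10.328
SE_diff = SEM * √2 ≈ 10.328 * 1.414 ≈ 14.606
z = |84 − 112| / 14.606 = 28 / 14.606 ≈ 1.917

1.92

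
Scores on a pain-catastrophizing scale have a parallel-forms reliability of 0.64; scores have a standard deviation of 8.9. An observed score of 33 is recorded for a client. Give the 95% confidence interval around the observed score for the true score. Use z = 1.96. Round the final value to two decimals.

The standard error of measurement is 8.9000×√(1 − 0.6400) ≈ 8.9000×0.6000 ≈ 5.3400.
Margin = 1.96 × 5.3400 ≈ 10.4664
95% CI: 33 ± 10.4664 = [22.5336, 43.4664]

[22.53, 43.47]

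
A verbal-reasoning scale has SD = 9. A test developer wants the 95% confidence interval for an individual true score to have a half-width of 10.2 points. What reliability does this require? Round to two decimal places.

Required SEM = 10.2 / 1.96 ≈ 5.2041
Required reliability = 1 − (SEM/SD)² = 1 − 0.3344 ≈ 0.6656

0.67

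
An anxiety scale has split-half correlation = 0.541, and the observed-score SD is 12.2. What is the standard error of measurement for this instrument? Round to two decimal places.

6.66

r_full = 2·0.541 / (1 + 0.541) ≃ 0.7021
SEM = 12.2000*√(1 − 0.7021) ≃ 6.6583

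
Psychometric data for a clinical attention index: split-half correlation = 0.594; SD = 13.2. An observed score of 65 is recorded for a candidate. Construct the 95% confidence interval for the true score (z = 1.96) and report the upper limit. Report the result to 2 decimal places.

Full-length reliability (Spearman-Brown) = 2(0.594)/(1+0.594) ≃ 0.74529
The standard error of measurement is 13.20000×√(1 − 0.74529) ≃ 13.20000×0.50468 ≃ 6.66182.
Half-width = 1.96×6.66182 ≃ 13.05716
Upper limit = 65 + 13.05716 ≃ 78.05716

78.06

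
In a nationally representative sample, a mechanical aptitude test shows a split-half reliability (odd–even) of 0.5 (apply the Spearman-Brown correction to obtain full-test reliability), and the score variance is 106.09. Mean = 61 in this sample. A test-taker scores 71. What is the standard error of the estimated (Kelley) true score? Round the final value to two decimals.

4.86

SD = √106.09 = 10.3000
Full-length reliability (Spearman-Brown) = 2(0.5)/(1+0.5) ≈ 0.6667
SE_est = SD × √(r(1 − r)) = 10.3000 × √0.2222 ≈ 10.3000 × 0.4714 ≈ 4.8555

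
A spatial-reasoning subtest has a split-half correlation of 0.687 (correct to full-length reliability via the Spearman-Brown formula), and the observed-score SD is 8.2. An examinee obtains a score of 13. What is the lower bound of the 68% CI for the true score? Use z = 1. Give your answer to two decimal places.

Spearman-Brown: r = 2(0.687) / (1 + 0.687) = 1.374 / 1.687 ≈ 0.814
The standard error of measurement is 8.200*√(1 − 0.814) ≈ 8.200*0.431 ≈ 3.532.
1 * SEM ≈ 3.532
Lower bound: 13 − 3.532 = 9.468

9.47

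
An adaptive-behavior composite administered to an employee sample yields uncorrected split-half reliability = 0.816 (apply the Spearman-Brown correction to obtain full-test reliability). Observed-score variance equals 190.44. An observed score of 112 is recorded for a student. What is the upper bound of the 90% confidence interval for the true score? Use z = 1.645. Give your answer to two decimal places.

119.23

σ = 190.44^(1/2) = 13.8000
Spearman-Brown: r = 2(0.816) / (1 + 0.816) = 1.6320 / 1.8160 ≈ 0.8987
SEM = 13.8000*√(1 − 0.8987) ≈ 4.3927
1.645 * SEM ≈ 7.2260
Upper bound: 112 + 7.2260 = 119.2260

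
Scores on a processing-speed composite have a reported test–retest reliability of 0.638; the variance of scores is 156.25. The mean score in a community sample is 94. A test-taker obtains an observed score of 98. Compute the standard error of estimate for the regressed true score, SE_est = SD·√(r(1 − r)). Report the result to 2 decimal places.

SD = √156.25 ≈ 12.5000
SE_est = 12.5000·√[r(1 − r)] ≈ 6.0072

6.01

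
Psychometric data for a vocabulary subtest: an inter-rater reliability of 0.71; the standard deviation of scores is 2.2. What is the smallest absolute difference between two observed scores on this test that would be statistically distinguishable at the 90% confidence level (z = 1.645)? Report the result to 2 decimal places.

The standard error of measurement is 2.2000·√(1 − 0.7100) ≈ 2.2000·0.5385 ≈ 1.1847.
Standard error of the difference = 1.1847·√2 ≈ 1.6755
Minimum reliable difference = 1.645 · SE_diff ≈ 1.645 · 1.6755 ≈ 2.7561

2.76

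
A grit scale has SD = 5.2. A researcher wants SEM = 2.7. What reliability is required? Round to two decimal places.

0.73

r = 1 − (SEM / SD)² = 1 − (2.70000 / 5.2)² ≈ 1 − 0.26960 ≈ 0.73040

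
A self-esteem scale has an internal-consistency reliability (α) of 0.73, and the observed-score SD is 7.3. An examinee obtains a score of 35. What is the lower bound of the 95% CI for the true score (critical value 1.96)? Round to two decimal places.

27.57

SEM = 7.3000 · √(1 − 0.7300) = 7.3000 · √0.2700 ≈ 7.3000 · 0.5196 ≈ 3.7932
1.96 · SEM ≈ 7.4347
Lower limit = 35 − 7.4347 ≈ 27.5653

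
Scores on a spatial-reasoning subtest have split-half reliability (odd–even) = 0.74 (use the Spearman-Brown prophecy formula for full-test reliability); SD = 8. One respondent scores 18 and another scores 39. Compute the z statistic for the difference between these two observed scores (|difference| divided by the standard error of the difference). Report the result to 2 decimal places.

4.80

Spearman-Brown: r = 2(0.74) / (1 + 0.74) = 1.4800 / 1.7400 ≃ 0.8506
SEM = 8.0000 * √(1 − 0.8506) = 8.0000 * √0.1494 ≃ 8.0000 * 0.3866 ≃ 3.0924
SE_diff = √2 * SEM ≃ 4.3734
z = |18 − 39| / 4.3734 = 21 / 4.3734 ≃ 4.8018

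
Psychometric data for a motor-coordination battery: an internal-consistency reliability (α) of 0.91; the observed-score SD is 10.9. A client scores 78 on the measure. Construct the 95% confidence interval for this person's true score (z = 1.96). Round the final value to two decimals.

[71.59, 84.41]

SEM = 10.9000 × √(1 − 0.9100) = 10.9000 × √0.0900 ≈ 10.9000 × 0.3000 ≈ 3.2700
Margin = 1.96 × 3.2700 ≈ 6.4092
CI = 78 ± 6.4092 → [71.5908, 84.4092]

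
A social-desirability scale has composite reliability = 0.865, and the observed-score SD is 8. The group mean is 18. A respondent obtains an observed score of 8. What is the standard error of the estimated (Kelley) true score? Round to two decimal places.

2.73

SE_est = 8.000×√(0.865×0.135) ≈ 2.734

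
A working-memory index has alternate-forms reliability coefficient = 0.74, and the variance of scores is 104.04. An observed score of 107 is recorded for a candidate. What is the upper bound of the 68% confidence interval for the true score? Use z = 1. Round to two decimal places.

SD = √104.04 = 10.200
SEM = 10.200 * √(1 − 0.740) = 10.200 * √0.260 ≈ 10.200 * 0.510 ≈ 5.201
Half-width = 1*5.201 ≈ 5.201
Upper limit = 107 + 5.201 ≈ 112.201

112.20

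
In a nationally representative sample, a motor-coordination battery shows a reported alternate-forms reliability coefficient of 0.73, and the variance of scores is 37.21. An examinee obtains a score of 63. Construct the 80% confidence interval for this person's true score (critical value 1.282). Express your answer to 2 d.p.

[58.94, 67.06]

σ = 37.21^(1/2) = 6.100
SEM = 6.100·√(1 − 0.730) ≈ 3.170
Margin = 1.282 · 3.170 ≈ 4.063
80% CI: 63 ± 4.063 = [58.937, 67.063]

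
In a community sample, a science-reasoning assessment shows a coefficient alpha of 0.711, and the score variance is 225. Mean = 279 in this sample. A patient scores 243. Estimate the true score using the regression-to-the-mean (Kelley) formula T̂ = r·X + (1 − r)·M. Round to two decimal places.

Estimated true score = 0.711·243 + (1 − 0.711)·279 ≈ 253.404

253.40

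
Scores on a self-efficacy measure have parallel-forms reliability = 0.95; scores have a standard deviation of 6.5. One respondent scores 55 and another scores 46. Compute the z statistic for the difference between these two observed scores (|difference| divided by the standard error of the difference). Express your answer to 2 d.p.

4.38

The standard error of measurement is 6.500·√(1 − 0.950) ≈ 6.500·0.224 ≈ 1.453.
SE_diff = SEM · √2 ≈ 1.453 · 1.414 ≈ 2.055
z = 9 / 2.055 ≈ 4.379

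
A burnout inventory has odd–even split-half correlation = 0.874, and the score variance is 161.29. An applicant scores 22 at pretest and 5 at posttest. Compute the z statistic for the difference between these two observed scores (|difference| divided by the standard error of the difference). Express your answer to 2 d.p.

SD = √161.29 ≈ 12.700
Spearman-Brown: r = 2(0.874) / (1 + 0.874) = 1.748 / 1.874 ≈ 0.933
SEM = 12.700 · √(1 − 0.933) = 12.700 · √0.067 ≈ 12.700 · 0.259 ≈ 3.293
SE_diff = √2 · SEM ≈ 4.657
z = 17 / 4.657 ≈ 3.650

3.65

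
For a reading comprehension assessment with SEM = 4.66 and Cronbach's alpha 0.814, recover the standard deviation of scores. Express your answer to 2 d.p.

10.81

SD = 4.66 / √(1 − 0.814) ≈ 10.805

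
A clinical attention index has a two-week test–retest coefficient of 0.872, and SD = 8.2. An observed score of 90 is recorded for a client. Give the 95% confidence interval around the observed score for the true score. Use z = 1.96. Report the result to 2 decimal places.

SEM = 8.20000*√(1 − 0.87200) ≈ 2.93372
Margin = 1.96 * 2.93372 ≈ 5.75009
Interval: (84.24991, 95.75009)

[84.25, 95.75]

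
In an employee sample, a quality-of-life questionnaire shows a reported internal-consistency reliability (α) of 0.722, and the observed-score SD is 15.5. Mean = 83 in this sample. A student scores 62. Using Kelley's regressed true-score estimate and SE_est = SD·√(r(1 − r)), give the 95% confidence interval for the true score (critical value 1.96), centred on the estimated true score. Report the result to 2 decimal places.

T̂ = r·X + (1 − r)·M = 0.722×62 + 0.278×83 = 44.764 + 23.074 ≈ 67.838
SE_est = 15.500·√[r(1 − r)] ≈ 6.944
95% CI: 67.838 ± 13.611 ≈ (54.227, 81.449)

[54.23, 81.45]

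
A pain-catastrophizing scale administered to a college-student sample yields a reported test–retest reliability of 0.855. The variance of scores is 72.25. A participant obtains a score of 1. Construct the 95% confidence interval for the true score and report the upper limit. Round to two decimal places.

7.34

SD = √72.25 = 8.500
SEM = 8.500·√(1 − 0.855) ≃ 3.237
Margin = 1.96 · 3.237 ≃ 6.344
Upper bound: 1 + 6.344 = 7.344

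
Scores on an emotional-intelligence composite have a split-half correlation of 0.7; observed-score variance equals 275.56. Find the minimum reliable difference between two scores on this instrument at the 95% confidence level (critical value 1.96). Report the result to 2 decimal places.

19.33

SD = √275.56 ≃ 16.6000
Full-length reliability (Spearman-Brown) = 2(0.7)/(1+0.7) ≃ 0.8235
SEM = 16.6000 × √(1 − 0.8235) = 16.6000 × √0.1765 ≃ 16.6000 × 0.4201 ≃ 6.9734
Standard error of the difference = 6.9734·√2 ≃ 9.8619
Smallest detectable difference = 1.96×9.8619 ≃ 19.3293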